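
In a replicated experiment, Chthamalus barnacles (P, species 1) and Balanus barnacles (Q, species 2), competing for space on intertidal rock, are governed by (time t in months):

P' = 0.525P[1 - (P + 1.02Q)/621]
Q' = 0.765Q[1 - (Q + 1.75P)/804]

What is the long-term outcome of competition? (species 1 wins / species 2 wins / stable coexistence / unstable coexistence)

Compare the nullcline intercepts: K1/α12 = 621/1.02 = 609 < K2 = 804; K2/α21 = 804/1.75 = 459 < K1 = 621.
Since both are reversed, neither can invade when rare; the interior point is a saddle.

unstable coexistence (outcome depends on initial conditions)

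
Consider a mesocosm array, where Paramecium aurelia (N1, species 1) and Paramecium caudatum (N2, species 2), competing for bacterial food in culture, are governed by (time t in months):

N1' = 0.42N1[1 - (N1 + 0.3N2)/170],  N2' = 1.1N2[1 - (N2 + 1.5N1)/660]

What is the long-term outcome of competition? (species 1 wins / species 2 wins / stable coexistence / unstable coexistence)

species 2 excludes species 1

Compare the nullcline intercepts: K1/α12 = 170/0.3 = 567 < K2 = 660; K2/α21 = 660/1.5 = 440 > K1 = 170.
Since the inequalities point opposite ways, species 2 can invade but species 1 cannot.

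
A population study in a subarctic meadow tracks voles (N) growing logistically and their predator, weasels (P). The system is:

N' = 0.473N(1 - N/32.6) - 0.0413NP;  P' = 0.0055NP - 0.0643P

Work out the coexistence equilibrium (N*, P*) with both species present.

N* ≈ 11.7, P* ≈ 7.35

From dP/dt = 0 with P > 0: 0.0055N* = 0.0643, so N* = 11.7.
Substitute into dN/dt = 0: 0.473(1 - 11.7/32.6) = 0.0413P*.
The bracket is 0.641, giving P* = 0.303/0.0413 = 7.35.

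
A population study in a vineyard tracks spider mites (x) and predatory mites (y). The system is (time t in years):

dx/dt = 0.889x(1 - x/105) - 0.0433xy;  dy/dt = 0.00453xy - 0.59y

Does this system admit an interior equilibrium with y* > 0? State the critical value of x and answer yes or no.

Threshold x = 130; K < 130, so no, the predator goes extinct.

The predator equation gives dy/dt > 0 only when x > 0.59/0.00453 = 130.
Without the predator, x → K = 105. Since 105 < 130, the predator cannot invade.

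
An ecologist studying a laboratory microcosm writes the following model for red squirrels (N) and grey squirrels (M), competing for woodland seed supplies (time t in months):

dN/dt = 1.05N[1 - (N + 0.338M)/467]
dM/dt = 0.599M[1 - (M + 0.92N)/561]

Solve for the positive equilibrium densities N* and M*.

N* ≈ 403, M* ≈ 191

Setting both brackets to zero gives the nullclines N + 0.338M = 467 and 0.92N + M = 561.
Substituting M = 561 - 0.92N into the first: N(1 - 0.338·0.92) = 467 - 0.338·561.
So N* = 277/0.689 = 403, and then M* = 561 - 0.92·403 = 191.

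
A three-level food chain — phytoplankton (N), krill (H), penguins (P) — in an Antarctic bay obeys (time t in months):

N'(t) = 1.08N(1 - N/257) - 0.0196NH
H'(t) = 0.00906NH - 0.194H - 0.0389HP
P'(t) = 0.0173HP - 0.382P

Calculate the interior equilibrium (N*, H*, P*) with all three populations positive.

N* ≈ 154, H* ≈ 22.1, P* ≈ 30.9

From dP/dt = 0: 0.0173H* = 0.382, so H* = 22.1.
From dN/dt = 0: 1.08(1 - N*/257) = 0.0196·22.1, giving N* = 257·(1 - 0.401) = 154.
From dH/dt = 0: 0.00906·154 - 0.194 = 0.0389P*, so P* = 1.2/0.0389 = 30.9.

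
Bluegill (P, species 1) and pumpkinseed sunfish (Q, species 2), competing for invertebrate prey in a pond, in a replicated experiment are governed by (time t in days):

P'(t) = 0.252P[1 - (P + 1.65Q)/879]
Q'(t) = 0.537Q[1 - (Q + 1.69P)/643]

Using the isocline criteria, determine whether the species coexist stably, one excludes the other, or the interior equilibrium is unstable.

unstable coexistence (outcome depends on initial conditions)

Compare the nullcline intercepts: K1/α12 = 879/1.65 = 533 < K2 = 643; K2/α21 = 643/1.69 = 380 < K1 = 879.
Since both are reversed, neither can invade when rare; the interior point is a saddle.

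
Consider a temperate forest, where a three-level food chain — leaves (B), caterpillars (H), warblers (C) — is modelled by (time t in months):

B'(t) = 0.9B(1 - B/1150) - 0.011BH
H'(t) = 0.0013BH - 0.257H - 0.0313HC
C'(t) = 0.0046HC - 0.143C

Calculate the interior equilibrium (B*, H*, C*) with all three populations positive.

B* ≈ 713, H* ≈ 31.1, C* ≈ 21.4

From dC/dt = 0: 0.0046H* = 0.143, so H* = 31.1.
From dB/dt = 0: 0.9(1 - B*/1150) = 0.011·31.1, giving B* = 1150·(1 - 0.38) = 713.
From dH/dt = 0: 0.0013·713 - 0.257 = 0.0313C*, so C* = 0.67/0.0313 = 21.4.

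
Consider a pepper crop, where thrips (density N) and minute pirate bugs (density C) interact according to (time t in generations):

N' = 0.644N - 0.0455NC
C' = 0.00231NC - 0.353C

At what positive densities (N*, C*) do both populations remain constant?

N* ≈ 153, C* ≈ 14.2

Set dC/dt = 0 with C > 0: 0.00231N - 0.353 = 0, so N* = 0.353/0.00231 = 153.
Set dN/dt = 0 with N > 0: 0.644 - 0.0455C = 0, so C* = 0.644/0.0455 = 14.2.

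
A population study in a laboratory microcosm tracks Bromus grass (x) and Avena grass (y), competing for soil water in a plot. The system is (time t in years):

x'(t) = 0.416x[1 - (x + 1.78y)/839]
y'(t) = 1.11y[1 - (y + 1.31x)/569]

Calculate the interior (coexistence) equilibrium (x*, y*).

x* ≈ 131, y* ≈ 398

Setting both brackets to zero gives the nullclines x + 1.78y = 839 and 1.31x + y = 569.
Substituting y = 569 - 1.31x into the first: x(1 - 1.78·1.31) = 839 - 1.78·569.
So x* = -174/-1.33 = 131, and then y* = 569 - 1.31·131 = 398.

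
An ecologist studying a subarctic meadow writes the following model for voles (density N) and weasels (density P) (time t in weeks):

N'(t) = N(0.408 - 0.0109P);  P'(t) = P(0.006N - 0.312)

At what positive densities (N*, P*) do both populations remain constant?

N* ≈ 52, P* ≈ 37.4

Set dP/dt = 0 with P > 0: 0.006N - 0.312 = 0, so N* = 0.312/0.006 = 52.
Set dN/dt = 0 with N > 0: 0.408 - 0.0109P = 0, so P* = 0.408/0.0109 = 37.4.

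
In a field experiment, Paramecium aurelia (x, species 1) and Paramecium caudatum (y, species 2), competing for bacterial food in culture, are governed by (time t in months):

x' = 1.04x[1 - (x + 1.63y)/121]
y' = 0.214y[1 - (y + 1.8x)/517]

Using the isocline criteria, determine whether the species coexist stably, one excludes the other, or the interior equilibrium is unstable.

Compare the nullcline intercepts: K1/α12 = 121/1.63 = 74.2 < K2 = 517; K2/α21 = 517/1.8 = 287 > K1 = 121.
Since the inequalities point opposite ways, species 2 can invade but species 1 cannot.

species 2 excludes species 1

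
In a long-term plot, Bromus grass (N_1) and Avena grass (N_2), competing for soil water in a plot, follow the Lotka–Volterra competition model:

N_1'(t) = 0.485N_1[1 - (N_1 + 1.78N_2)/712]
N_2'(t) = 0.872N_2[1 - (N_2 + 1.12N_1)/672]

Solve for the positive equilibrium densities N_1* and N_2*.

Setting both brackets to zero gives the nullclines N_1 + 1.78N_2 = 712 and 1.12N_1 + N_2 = 672.
Substituting N_2 = 672 - 1.12N_1 into the first: N_1(1 - 1.78·1.12) = 712 - 1.78·672.
So N_1* = -484/-0.994 = 487, and then N_2* = 672 - 1.12·487 = 126.

N_1* ≈ 487, N_2* ≈ 126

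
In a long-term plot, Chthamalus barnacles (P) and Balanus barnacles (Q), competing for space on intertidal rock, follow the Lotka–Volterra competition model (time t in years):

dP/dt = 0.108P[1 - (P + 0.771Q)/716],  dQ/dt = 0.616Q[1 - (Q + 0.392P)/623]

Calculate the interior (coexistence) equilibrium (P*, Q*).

P* ≈ 338, Q* ≈ 491

Setting both brackets to zero gives the nullclines P + 0.771Q = 716 and 0.392P + Q = 623.
Substituting Q = 623 - 0.392P into the first: P(1 - 0.771·0.392) = 716 - 0.771·623.
So P* = 236/0.698 = 338, and then Q* = 623 - 0.392·338 = 491.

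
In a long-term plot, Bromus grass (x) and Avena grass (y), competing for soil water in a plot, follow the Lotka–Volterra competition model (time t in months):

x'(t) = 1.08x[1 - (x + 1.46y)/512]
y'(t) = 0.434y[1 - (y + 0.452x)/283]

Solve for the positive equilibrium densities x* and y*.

x* ≈ 291, y* ≈ 152

Setting both brackets to zero gives the nullclines x + 1.46y = 512 and 0.452x + y = 283.
Substituting y = 283 - 0.452x into the first: x(1 - 1.46·0.452) = 512 - 1.46·283.
So x* = 98.8/0.34 = 291, and then y* = 283 - 0.452·291 = 152.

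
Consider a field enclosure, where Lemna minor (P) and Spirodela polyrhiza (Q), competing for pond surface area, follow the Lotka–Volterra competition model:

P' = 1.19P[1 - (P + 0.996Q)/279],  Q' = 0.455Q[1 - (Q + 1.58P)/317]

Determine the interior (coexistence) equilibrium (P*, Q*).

P* ≈ 64, Q* ≈ 216

Setting both brackets to zero gives the nullclines P + 0.996Q = 279 and 1.58P + Q = 317.
Substituting Q = 317 - 1.58P into the first: P(1 - 0.996·1.58) = 279 - 0.996·317.
So P* = -36.7/-0.574 = 64, and then Q* = 317 - 1.58·64 = 216.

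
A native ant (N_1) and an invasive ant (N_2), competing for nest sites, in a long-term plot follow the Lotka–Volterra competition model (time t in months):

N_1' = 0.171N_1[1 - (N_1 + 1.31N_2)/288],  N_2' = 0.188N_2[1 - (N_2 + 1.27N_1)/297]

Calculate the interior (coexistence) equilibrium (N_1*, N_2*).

N_1* ≈ 152, N_2* ≈ 104

Setting both brackets to zero gives the nullclines N_1 + 1.31N_2 = 288 and 1.27N_1 + N_2 = 297.
Substituting N_2 = 297 - 1.27N_1 into the first: N_1(1 - 1.31·1.27) = 288 - 1.31·297.
So N_1* = -101/-0.664 = 152, and then N_2* = 297 - 1.27·152 = 104.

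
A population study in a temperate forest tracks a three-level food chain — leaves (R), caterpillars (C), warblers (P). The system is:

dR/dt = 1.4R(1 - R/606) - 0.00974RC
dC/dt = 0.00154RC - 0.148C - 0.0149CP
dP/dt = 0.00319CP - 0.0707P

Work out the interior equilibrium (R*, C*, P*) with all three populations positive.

R* ≈ 513, C* ≈ 22.2, P* ≈ 43

From dP/dt = 0: 0.00319C* = 0.0707, so C* = 22.2.
From dR/dt = 0: 1.4(1 - R*/606) = 0.00974·22.2, giving R* = 606·(1 - 0.154) = 513.
From dC/dt = 0: 0.00154·513 - 0.148 = 0.0149P*, so P* = 0.641/0.0149 = 43.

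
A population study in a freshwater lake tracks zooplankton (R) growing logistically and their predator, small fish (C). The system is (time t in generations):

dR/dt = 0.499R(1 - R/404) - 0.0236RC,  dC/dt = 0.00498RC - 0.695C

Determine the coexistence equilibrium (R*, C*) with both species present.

R* ≈ 140, C* ≈ 13.8

From dC/dt = 0 with C > 0: 0.00498R* = 0.695, so R* = 140.
Substitute into dR/dt = 0: 0.499(1 - 140/404) = 0.0236C*.
The bracket is 0.655, giving C* = 0.327/0.0236 = 13.8.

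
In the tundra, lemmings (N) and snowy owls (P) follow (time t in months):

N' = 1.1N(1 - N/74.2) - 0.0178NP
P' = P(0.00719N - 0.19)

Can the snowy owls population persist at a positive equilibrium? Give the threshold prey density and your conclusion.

Threshold N = 26.4; K > 26.4, so yes, the predator persists.

The predator equation gives dP/dt > 0 only when N > 0.19/0.00719 = 26.4.
Without the predator, N → K = 74.2. Since 74.2 > 26.4, the predator can invade and persist.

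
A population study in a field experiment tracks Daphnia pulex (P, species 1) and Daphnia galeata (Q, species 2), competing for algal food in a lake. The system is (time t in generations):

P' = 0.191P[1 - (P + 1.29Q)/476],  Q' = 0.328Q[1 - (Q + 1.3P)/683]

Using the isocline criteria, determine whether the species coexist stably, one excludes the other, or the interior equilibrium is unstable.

Compare the nullcline intercepts: K1/α12 = 476/1.29 = 369 < K2 = 683; K2/α21 = 683/1.3 = 525 > K1 = 476.
Since the inequalities point opposite ways, species 2 can invade but species 1 cannot.

species 2 excludes species 1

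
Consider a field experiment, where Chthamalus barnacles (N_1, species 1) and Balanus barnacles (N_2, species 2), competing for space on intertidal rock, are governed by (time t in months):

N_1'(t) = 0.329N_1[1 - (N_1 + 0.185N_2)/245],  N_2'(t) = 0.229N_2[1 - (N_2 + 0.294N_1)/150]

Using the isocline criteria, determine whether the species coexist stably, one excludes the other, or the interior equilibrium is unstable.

Compare the nullcline intercepts: K1/α12 = 245/0.185 = 1320 > K2 = 150; K2/α21 = 150/0.294 = 510 > K1 = 245.
Since both inequalities hold, each species can invade when rare, so the interior equilibrium is stable.

stable coexistence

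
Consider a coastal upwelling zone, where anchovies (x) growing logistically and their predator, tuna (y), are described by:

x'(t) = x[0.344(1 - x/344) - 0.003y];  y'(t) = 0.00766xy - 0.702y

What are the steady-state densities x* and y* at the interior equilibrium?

x* ≈ 91.6, y* ≈ 84.1

From dy/dt = 0 with y > 0: 0.00766x* = 0.702, so x* = 91.6.
Substitute into dx/dt = 0: 0.344(1 - 91.6/344) = 0.003y*.
The bracket is 0.734, giving y* = 0.252/0.003 = 84.1.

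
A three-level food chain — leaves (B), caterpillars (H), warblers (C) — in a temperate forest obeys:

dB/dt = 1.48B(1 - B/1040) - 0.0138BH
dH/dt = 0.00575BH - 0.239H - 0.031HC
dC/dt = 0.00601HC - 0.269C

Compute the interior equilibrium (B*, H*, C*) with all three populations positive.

B* ≈ 606, H* ≈ 44.8, C* ≈ 105

From dC/dt = 0: 0.00601H* = 0.269, so H* = 44.8.
From dB/dt = 0: 1.48(1 - B*/1040) = 0.0138·44.8, giving B* = 1040·(1 - 0.417) = 606.
From dH/dt = 0: 0.00575·606 - 0.239 = 0.031C*, so C* = 3.25/0.031 = 105.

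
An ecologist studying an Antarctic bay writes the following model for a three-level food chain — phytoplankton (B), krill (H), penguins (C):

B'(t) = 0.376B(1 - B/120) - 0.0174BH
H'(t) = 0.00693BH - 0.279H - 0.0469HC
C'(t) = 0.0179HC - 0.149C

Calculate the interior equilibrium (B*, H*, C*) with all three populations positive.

From dC/dt = 0: 0.0179H* = 0.149, so H* = 8.32.
From dB/dt = 0: 0.376(1 - B*/120) = 0.0174·8.32, giving B* = 120·(1 - 0.385) = 73.8.
From dH/dt = 0: 0.00693·73.8 - 0.279 = 0.0469C*, so C* = 0.232/0.0469 = 4.95.

B* ≈ 73.8, H* ≈ 8.32, C* ≈ 4.95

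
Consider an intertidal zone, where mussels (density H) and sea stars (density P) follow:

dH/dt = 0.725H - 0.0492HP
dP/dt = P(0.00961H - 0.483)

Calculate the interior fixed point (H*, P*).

H* ≈ 50.3, P* ≈ 14.7

Set dP/dt = 0 with P > 0: 0.00961H - 0.483 = 0, so H* = 0.483/0.00961 = 50.3.
Set dH/dt = 0 with H > 0: 0.725 - 0.0492P = 0, so P* = 0.725/0.0492 = 14.7.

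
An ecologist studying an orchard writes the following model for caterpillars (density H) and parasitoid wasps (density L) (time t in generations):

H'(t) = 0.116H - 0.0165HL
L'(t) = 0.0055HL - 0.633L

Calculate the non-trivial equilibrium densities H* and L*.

Set dL/dt = 0 with L > 0: 0.0055H - 0.633 = 0, so H* = 0.633/0.0055 = 115.
Set dH/dt = 0 with H > 0: 0.116 - 0.0165L = 0, so L* = 0.116/0.0165 = 7.03.

H* ≈ 115, L* ≈ 7.03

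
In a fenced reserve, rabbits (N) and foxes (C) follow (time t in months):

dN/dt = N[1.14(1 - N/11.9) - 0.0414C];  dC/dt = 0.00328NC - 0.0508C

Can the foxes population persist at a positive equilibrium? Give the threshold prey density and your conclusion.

The predator equation gives dC/dt > 0 only when N > 0.0508/0.00328 = 15.5.
Without the predator, N → K = 11.9. Since 11.9 < 15.5, the predator cannot invade.

Threshold N = 15.5; K < 15.5, so no, the predator goes extinct.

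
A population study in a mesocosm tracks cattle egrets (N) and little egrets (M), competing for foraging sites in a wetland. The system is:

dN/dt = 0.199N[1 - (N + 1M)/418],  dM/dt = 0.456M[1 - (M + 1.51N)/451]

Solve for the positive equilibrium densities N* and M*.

Setting both brackets to zero gives the nullclines N + 1M = 418 and 1.51N + M = 451.
Substituting M = 451 - 1.51N into the first: N(1 - 1·1.51) = 418 - 1·451.
So N* = -33/-0.51 = 64.7, and then M* = 451 - 1.51·64.7 = 353.

N* ≈ 64.7, M* ≈ 353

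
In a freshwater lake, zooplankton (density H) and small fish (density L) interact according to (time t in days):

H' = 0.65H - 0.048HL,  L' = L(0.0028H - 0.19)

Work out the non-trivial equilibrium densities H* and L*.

Set dL/dt = 0 with L > 0: 0.0028H - 0.19 = 0, so H* = 0.19/0.0028 = 67.9.
Set dH/dt = 0 with H > 0: 0.65 - 0.048L = 0, so L* = 0.65/0.048 = 13.5.

H* ≈ 67.9, L* ≈ 13.5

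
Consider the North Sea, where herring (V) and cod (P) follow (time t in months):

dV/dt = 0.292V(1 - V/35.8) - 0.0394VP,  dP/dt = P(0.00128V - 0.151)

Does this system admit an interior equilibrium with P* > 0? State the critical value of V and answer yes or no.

The predator equation gives dP/dt > 0 only when V > 0.151/0.00128 = 118.
Without the predator, V → K = 35.8. Since 35.8 < 118, the predator cannot invade.

Threshold V = 118; K < 118, so no, the predator goes extinct.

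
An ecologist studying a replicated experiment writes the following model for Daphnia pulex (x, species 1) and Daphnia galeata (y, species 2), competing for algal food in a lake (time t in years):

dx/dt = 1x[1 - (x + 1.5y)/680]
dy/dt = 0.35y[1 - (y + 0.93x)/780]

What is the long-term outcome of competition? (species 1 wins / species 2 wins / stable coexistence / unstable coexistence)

species 2 excludes species 1

Compare the nullcline intercepts: K1/α12 = 680/1.5 = 453 < K2 = 780; K2/α21 = 780/0.93 = 839 > K1 = 680.
Since the inequalities point opposite ways, species 2 can invade but species 1 cannot.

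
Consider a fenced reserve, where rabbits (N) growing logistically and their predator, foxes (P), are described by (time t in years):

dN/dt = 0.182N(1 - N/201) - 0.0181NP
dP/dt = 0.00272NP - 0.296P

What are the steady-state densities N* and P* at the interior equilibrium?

N* ≈ 109, P* ≈ 4.61

From dP/dt = 0 with P > 0: 0.00272N* = 0.296, so N* = 109.
Substitute into dN/dt = 0: 0.182(1 - 109/201) = 0.0181P*.
The bracket is 0.459, giving P* = 0.0835/0.0181 = 4.61.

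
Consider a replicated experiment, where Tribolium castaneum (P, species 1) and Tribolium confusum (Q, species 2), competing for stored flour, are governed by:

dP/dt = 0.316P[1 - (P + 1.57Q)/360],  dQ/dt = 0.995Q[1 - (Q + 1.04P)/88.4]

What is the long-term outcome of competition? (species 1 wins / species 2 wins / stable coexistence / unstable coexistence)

Compare the nullcline intercepts: K1/α12 = 360/1.57 = 229 > K2 = 88.4; K2/α21 = 88.4/1.04 = 85 < K1 = 360.
Since the inequalities point opposite ways, species 1 can invade but species 2 cannot.

species 1 excludes species 2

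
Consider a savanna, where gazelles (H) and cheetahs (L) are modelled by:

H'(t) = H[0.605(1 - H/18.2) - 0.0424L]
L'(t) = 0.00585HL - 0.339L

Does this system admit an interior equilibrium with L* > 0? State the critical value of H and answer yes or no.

The predator equation gives dL/dt > 0 only when H > 0.339/0.00585 = 57.9.
Without the predator, H → K = 18.2. Since 18.2 < 57.9, the predator cannot invade.

Threshold H = 57.9; K < 57.9, so no, the predator goes extinct.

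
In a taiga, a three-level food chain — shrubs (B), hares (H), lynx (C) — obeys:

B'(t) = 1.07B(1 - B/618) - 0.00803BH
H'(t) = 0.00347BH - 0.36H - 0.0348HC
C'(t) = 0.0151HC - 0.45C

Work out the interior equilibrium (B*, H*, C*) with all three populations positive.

From dC/dt = 0: 0.0151H* = 0.45, so H* = 29.8.
From dB/dt = 0: 1.07(1 - B*/618) = 0.00803·29.8, giving B* = 618·(1 - 0.224) = 480.
From dH/dt = 0: 0.00347·480 - 0.36 = 0.0348C*, so C* = 1.3/0.0348 = 37.5.

B* ≈ 480, H* ≈ 29.8, C* ≈ 37.5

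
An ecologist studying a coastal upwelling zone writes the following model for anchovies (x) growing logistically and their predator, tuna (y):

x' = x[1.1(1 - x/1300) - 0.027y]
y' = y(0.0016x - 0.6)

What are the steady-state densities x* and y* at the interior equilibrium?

From dy/dt = 0 with y > 0: 0.0016x* = 0.6, so x* = 375.
Substitute into dx/dt = 0: 1.1(1 - 375/1300) = 0.027y*.
The bracket is 0.712, giving y* = 0.783/0.027 = 29.

x* ≈ 375, y* ≈ 29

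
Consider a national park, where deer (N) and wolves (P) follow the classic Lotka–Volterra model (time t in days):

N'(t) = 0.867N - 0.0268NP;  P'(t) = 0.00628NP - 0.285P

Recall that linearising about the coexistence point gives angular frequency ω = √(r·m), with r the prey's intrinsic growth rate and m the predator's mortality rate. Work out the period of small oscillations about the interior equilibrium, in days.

T ≈ 12.6 days

Here r = 0.867 and m = 0.285, so r·m = 0.247.
ω = √0.247 = 0.497 per day, hence T = 2π/ω ≈ 12.6 days.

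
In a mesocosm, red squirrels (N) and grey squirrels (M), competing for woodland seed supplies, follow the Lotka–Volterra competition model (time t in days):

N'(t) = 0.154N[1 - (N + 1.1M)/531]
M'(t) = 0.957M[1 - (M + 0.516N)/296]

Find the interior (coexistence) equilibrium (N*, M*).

N* ≈ 475, M* ≈ 50.9

Setting both brackets to zero gives the nullclines N + 1.1M = 531 and 0.516N + M = 296.
Substituting M = 296 - 0.516N into the first: N(1 - 1.1·0.516) = 531 - 1.1·296.
So N* = 205/0.432 = 475, and then M* = 296 - 0.516·475 = 50.9.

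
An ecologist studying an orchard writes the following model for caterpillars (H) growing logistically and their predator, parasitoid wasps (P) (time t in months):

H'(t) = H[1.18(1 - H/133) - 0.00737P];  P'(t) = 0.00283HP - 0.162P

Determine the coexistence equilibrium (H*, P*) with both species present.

From dP/dt = 0 with P > 0: 0.00283H* = 0.162, so H* = 57.2.
Substitute into dH/dt = 0: 1.18(1 - 57.2/133) = 0.00737P*.
The bracket is 0.57, giving P* = 0.672/0.00737 = 91.2.

H* ≈ 57.2, P* ≈ 91.2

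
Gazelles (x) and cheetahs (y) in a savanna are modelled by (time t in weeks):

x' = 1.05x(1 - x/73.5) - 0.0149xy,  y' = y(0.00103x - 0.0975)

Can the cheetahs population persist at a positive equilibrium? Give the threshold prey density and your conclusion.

Threshold x = 94.7; K < 94.7, so no, the predator goes extinct.

The predator equation gives dy/dt > 0 only when x > 0.0975/0.00103 = 94.7.
Without the predator, x → K = 73.5. Since 73.5 < 94.7, the predator cannot invade.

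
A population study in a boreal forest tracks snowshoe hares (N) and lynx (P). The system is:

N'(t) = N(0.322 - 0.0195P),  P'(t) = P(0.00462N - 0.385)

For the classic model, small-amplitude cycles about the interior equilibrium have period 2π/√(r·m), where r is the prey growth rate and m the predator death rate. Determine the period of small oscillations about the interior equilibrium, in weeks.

T ≈ 17.8 weeks

Here r = 0.322 and m = 0.385, so r·m = 0.124.
ω = √0.124 = 0.352 per week, hence T = 2π/ω ≈ 17.8 weeks.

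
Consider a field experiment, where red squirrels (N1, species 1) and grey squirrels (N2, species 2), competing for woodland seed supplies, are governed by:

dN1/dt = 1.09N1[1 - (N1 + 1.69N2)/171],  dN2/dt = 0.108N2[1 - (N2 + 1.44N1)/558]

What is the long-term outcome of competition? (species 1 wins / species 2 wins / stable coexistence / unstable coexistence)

Compare the nullcline intercepts: K1/α12 = 171/1.69 = 101 < K2 = 558; K2/α21 = 558/1.44 = 388 > K1 = 171.
Since the inequalities point opposite ways, species 2 can invade but species 1 cannot.

species 2 excludes species 1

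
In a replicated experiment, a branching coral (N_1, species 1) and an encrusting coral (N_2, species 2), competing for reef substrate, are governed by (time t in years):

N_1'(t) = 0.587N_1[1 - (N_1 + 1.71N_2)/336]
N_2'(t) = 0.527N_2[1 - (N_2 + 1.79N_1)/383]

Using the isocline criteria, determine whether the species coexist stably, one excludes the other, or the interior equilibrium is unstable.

unstable coexistence (outcome depends on initial conditions)

Compare the nullcline intercepts: K1/α12 = 336/1.71 = 196 < K2 = 383; K2/α21 = 383/1.79 = 214 < K1 = 336.
Since both are reversed, neither can invade when rare; the interior point is a saddle.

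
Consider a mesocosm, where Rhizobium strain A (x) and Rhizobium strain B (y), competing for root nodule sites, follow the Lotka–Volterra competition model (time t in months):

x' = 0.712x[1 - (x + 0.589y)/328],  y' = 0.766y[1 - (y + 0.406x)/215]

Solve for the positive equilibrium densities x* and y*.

Setting both brackets to zero gives the nullclines x + 0.589y = 328 and 0.406x + y = 215.
Substituting y = 215 - 0.406x into the first: x(1 - 0.589·0.406) = 328 - 0.589·215.
So x* = 201/0.761 = 265, and then y* = 215 - 0.406·265 = 108.

x* ≈ 265, y* ≈ 108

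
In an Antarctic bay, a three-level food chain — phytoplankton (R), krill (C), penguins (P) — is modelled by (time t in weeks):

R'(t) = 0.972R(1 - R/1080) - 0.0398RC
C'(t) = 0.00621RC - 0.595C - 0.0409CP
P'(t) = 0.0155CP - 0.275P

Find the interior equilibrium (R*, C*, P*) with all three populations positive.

From dP/dt = 0: 0.0155C* = 0.275, so C* = 17.7.
From dR/dt = 0: 0.972(1 - R*/1080) = 0.0398·17.7, giving R* = 1080·(1 - 0.726) = 295.
From dC/dt = 0: 0.00621·295 - 0.595 = 0.0409P*, so P* = 1.24/0.0409 = 30.3.

R* ≈ 295, C* ≈ 17.7, P* ≈ 30.3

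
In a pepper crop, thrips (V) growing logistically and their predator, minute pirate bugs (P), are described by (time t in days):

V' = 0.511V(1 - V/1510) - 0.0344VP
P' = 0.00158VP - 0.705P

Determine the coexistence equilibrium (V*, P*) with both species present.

V* ≈ 446, P* ≈ 10.5

From dP/dt = 0 with P > 0: 0.00158V* = 0.705, so V* = 446.
Substitute into dV/dt = 0: 0.511(1 - 446/1510) = 0.0344P*.
The bracket is 0.705, giving P* = 0.36/0.0344 = 10.5.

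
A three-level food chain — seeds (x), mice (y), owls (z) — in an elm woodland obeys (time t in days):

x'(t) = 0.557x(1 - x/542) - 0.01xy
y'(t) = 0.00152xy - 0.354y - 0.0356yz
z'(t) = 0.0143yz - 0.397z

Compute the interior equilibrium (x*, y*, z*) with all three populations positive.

From dz/dt = 0: 0.0143y* = 0.397, so y* = 27.8.
From dx/dt = 0: 0.557(1 - x*/542) = 0.01·27.8, giving x* = 542·(1 - 0.498) = 272.
From dy/dt = 0: 0.00152·272 - 0.354 = 0.0356z*, so z* = 0.0592/0.0356 = 1.66.

x* ≈ 272, y* ≈ 27.8, z* ≈ 1.66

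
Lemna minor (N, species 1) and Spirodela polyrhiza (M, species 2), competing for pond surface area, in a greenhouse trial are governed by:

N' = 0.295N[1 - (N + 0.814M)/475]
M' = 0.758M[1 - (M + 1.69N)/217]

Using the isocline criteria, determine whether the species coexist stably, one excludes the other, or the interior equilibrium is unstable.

Compare the nullcline intercepts: K1/α12 = 475/0.814 = 584 > K2 = 217; K2/α21 = 217/1.69 = 128 < K1 = 475.
Since the inequalities point opposite ways, species 1 can invade but species 2 cannot.

species 1 excludes species 2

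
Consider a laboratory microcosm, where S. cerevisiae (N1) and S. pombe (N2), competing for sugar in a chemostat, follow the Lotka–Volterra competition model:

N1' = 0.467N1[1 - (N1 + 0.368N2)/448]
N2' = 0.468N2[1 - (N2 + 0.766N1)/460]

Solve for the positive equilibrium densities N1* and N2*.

Setting both brackets to zero gives the nullclines N1 + 0.368N2 = 448 and 0.766N1 + N2 = 460.
Substituting N2 = 460 - 0.766N1 into the first: N1(1 - 0.368·0.766) = 448 - 0.368·460.
So N1* = 279/0.718 = 388, and then N2* = 460 - 0.766·388 = 163.

N1* ≈ 388, N2* ≈ 163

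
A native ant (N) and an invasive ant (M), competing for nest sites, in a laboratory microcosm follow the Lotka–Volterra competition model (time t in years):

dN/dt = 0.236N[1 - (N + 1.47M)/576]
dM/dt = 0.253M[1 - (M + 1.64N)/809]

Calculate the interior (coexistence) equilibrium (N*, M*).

Setting both brackets to zero gives the nullclines N + 1.47M = 576 and 1.64N + M = 809.
Substituting M = 809 - 1.64N into the first: N(1 - 1.47·1.64) = 576 - 1.47·809.
So N* = -613/-1.41 = 435, and then M* = 809 - 1.64·435 = 96.1.

N* ≈ 435, M* ≈ 96.1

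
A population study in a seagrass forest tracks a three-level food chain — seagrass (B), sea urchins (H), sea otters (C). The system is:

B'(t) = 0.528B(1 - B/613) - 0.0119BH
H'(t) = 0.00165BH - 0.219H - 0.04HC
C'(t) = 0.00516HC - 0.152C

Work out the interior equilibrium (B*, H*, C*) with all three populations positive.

From dC/dt = 0: 0.00516H* = 0.152, so H* = 29.5.
From dB/dt = 0: 0.528(1 - B*/613) = 0.0119·29.5, giving B* = 613·(1 - 0.664) = 206.
From dH/dt = 0: 0.00165·206 - 0.219 = 0.04C*, so C* = 0.121/0.04 = 3.02.

B* ≈ 206, H* ≈ 29.5, C* ≈ 3.02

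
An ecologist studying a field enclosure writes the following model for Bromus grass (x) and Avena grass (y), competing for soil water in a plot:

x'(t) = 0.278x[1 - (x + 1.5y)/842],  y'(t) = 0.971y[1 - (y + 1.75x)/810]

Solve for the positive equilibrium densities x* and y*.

x* ≈ 230, y* ≈ 408

Setting both brackets to zero gives the nullclines x + 1.5y = 842 and 1.75x + y = 810.
Substituting y = 810 - 1.75x into the first: x(1 - 1.5·1.75) = 842 - 1.5·810.
So x* = -373/-1.62 = 230, and then y* = 810 - 1.75·230 = 408.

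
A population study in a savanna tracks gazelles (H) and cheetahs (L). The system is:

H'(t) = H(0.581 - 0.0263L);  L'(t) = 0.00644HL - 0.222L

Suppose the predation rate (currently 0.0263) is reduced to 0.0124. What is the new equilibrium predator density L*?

L* ≈ 46.9

At the interior fixed point, setting dH/dt = 0 with H > 0 fixes L* = (prey growth rate)/(HL coefficient) — independent of the other coefficients.
With the change, L* = 0.581/0.0124 = 46.9; it rises from 22.1.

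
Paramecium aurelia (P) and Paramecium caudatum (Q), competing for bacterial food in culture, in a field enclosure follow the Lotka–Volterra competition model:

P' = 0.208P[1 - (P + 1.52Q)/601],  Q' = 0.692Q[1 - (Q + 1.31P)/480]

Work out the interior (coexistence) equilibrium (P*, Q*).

P* ≈ 130, Q* ≈ 310

Setting both brackets to zero gives the nullclines P + 1.52Q = 601 and 1.31P + Q = 480.
Substituting Q = 480 - 1.31P into the first: P(1 - 1.52·1.31) = 601 - 1.52·480.
So P* = -129/-0.991 = 130, and then Q* = 480 - 1.31·130 = 310.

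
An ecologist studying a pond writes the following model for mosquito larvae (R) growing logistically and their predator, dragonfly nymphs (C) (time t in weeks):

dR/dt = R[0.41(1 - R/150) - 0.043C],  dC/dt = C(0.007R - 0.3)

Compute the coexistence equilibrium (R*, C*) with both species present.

From dC/dt = 0 with C > 0: 0.007R* = 0.3, so R* = 42.9.
Substitute into dR/dt = 0: 0.41(1 - 42.9/150) = 0.043C*.
The bracket is 0.714, giving C* = 0.293/0.043 = 6.81.

R* ≈ 42.9, C* ≈ 6.81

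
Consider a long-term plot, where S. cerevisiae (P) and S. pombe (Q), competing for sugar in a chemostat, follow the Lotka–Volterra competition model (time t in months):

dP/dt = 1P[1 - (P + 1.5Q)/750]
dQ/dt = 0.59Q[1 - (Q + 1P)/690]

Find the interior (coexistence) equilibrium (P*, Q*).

Setting both brackets to zero gives the nullclines P + 1.5Q = 750 and 1P + Q = 690.
Substituting Q = 690 - 1P into the first: P(1 - 1.5·1) = 750 - 1.5·690.
So P* = -285/-0.5 = 570, and then Q* = 690 - 1·570 = 120.

P* ≈ 570, Q* ≈ 120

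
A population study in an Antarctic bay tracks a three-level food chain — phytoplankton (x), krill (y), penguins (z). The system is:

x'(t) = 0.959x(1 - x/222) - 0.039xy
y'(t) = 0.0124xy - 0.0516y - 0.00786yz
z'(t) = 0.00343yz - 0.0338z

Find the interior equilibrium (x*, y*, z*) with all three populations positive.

From dz/dt = 0: 0.00343y* = 0.0338, so y* = 9.85.
From dx/dt = 0: 0.959(1 - x*/222) = 0.039·9.85, giving x* = 222·(1 - 0.401) = 133.
From dy/dt = 0: 0.0124·133 - 0.0516 = 0.00786z*, so z* = 1.6/0.00786 = 203.

x* ≈ 133, y* ≈ 9.85, z* ≈ 203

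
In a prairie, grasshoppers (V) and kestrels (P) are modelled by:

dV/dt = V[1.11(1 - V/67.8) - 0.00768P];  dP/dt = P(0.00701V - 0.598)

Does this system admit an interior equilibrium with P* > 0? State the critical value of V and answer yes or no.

Threshold V = 85.3; K < 85.3, so no, the predator goes extinct.

The predator equation gives dP/dt > 0 only when V > 0.598/0.00701 = 85.3.
Without the predator, V → K = 67.8. Since 67.8 < 85.3, the predator cannot invade.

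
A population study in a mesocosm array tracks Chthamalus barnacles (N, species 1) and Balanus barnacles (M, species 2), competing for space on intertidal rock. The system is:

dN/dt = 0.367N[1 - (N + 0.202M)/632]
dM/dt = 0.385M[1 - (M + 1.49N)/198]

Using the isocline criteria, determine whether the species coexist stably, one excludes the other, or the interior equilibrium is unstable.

Compare the nullcline intercepts: K1/α12 = 632/0.202 = 3130 > K2 = 198; K2/α21 = 198/1.49 = 133 < K1 = 632.
Since the inequalities point opposite ways, species 1 can invade but species 2 cannot.

species 1 excludes species 2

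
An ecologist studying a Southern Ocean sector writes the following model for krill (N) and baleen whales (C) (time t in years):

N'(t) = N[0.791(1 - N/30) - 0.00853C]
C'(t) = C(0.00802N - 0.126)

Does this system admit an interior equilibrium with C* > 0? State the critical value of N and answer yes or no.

The predator equation gives dC/dt > 0 only when N > 0.126/0.00802 = 15.7.
Without the predator, N → K = 30. Since 30 > 15.7, the predator can invade and persist.

Threshold N = 15.7; K > 15.7, so yes, the predator persists.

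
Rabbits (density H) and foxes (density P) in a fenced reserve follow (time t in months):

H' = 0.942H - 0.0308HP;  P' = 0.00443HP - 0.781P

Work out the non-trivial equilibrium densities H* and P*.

Set dP/dt = 0 with P > 0: 0.00443H - 0.781 = 0, so H* = 0.781/0.00443 = 176.
Set dH/dt = 0 with H > 0: 0.942 - 0.0308P = 0, so P* = 0.942/0.0308 = 30.6.

H* ≈ 176, P* ≈ 30.6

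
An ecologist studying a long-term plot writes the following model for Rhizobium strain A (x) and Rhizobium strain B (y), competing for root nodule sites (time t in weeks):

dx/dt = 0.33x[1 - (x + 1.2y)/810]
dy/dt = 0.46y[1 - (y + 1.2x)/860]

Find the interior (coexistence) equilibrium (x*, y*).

x* ≈ 505, y* ≈ 255

Setting both brackets to zero gives the nullclines x + 1.2y = 810 and 1.2x + y = 860.
Substituting y = 860 - 1.2x into the first: x(1 - 1.2·1.2) = 810 - 1.2·860.
So x* = -222/-0.44 = 505, and then y* = 860 - 1.2·505 = 255.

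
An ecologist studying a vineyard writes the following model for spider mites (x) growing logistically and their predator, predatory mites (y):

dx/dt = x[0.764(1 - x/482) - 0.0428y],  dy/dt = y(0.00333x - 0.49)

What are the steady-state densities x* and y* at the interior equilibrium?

x* ≈ 147, y* ≈ 12.4

From dy/dt = 0 with y > 0: 0.00333x* = 0.49, so x* = 147.
Substitute into dx/dt = 0: 0.764(1 - 147/482) = 0.0428y*.
The bracket is 0.695, giving y* = 0.531/0.0428 = 12.4.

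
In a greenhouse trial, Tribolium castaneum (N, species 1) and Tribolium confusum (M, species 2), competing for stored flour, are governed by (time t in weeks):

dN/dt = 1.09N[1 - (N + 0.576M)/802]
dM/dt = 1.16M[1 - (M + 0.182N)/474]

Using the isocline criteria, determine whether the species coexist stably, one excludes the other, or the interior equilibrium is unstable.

Compare the nullcline intercepts: K1/α12 = 802/0.576 = 1390 > K2 = 474; K2/α21 = 474/0.182 = 2600 > K1 = 802.
Since both inequalities hold, each species can invade when rare, so the interior equilibrium is stable.

stable coexistence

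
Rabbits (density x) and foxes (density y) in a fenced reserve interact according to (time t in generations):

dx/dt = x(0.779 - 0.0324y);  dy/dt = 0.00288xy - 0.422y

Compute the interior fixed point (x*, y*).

x* ≈ 147, y* ≈ 24

Set dy/dt = 0 with y > 0: 0.00288x - 0.422 = 0, so x* = 0.422/0.00288 = 147.
Set dx/dt = 0 with x > 0: 0.779 - 0.0324y = 0, so y* = 0.779/0.0324 = 24.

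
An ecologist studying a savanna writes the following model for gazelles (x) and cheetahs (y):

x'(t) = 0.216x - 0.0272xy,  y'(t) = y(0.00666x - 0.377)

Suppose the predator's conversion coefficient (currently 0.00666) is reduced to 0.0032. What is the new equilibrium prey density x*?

At the interior fixed point, setting dy/dt = 0 with y > 0 fixes x* = (predator death rate)/(xy coefficient) — independent of the other coefficients.
With the change, x* = 0.377/0.0032 = 118; it rises from 56.6.

x* ≈ 118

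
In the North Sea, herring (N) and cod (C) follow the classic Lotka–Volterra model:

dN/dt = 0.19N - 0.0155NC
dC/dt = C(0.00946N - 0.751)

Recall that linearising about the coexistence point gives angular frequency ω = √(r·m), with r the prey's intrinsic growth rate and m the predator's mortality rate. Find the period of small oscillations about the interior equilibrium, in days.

Here r = 0.19 and m = 0.751, so r·m = 0.143.
ω = √0.143 = 0.378 per day, hence T = 2π/ω ≈ 16.6 days.

T ≈ 16.6 days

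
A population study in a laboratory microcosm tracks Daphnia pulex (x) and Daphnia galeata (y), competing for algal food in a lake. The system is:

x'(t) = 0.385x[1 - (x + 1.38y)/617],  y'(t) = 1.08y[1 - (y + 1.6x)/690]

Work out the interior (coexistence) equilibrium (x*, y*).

Setting both brackets to zero gives the nullclines x + 1.38y = 617 and 1.6x + y = 690.
Substituting y = 690 - 1.6x into the first: x(1 - 1.38·1.6) = 617 - 1.38·690.
So x* = -335/-1.21 = 277, and then y* = 690 - 1.6·277 = 246.

x* ≈ 277, y* ≈ 246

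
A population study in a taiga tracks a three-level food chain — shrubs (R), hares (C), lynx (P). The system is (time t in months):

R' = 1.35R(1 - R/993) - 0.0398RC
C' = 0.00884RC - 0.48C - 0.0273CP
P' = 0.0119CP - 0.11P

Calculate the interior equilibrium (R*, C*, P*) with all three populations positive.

R* ≈ 722, C* ≈ 9.24, P* ≈ 216

From dP/dt = 0: 0.0119C* = 0.11, so C* = 9.24.
From dR/dt = 0: 1.35(1 - R*/993) = 0.0398·9.24, giving R* = 993·(1 - 0.273) = 722.
From dC/dt = 0: 0.00884·722 - 0.48 = 0.0273P*, so P* = 5.91/0.0273 = 216.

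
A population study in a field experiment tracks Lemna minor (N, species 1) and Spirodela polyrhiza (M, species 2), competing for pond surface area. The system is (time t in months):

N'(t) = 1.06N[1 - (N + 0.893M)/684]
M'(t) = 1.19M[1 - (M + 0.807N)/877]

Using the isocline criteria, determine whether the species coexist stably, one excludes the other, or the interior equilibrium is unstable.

species 2 excludes species 1

Compare the nullcline intercepts: K1/α12 = 684/0.893 = 766 < K2 = 877; K2/α21 = 877/0.807 = 1090 > K1 = 684.
Since the inequalities point opposite ways, species 2 can invade but species 1 cannot.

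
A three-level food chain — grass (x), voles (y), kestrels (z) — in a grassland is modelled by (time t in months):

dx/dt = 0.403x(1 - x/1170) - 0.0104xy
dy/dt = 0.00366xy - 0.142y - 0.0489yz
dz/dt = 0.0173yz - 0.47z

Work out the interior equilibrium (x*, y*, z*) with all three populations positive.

x* ≈ 350, y* ≈ 27.2, z* ≈ 23.3

From dz/dt = 0: 0.0173y* = 0.47, so y* = 27.2.
From dx/dt = 0: 0.403(1 - x*/1170) = 0.0104·27.2, giving x* = 1170·(1 - 0.701) = 350.
From dy/dt = 0: 0.00366·350 - 0.142 = 0.0489z*, so z* = 1.14/0.0489 = 23.3.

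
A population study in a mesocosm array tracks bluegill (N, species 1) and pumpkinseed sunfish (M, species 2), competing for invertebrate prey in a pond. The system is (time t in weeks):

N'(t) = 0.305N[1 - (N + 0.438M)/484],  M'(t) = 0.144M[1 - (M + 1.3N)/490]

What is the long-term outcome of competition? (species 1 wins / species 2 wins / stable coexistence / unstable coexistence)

species 1 excludes species 2

Compare the nullcline intercepts: K1/α12 = 484/0.438 = 1110 > K2 = 490; K2/α21 = 490/1.3 = 377 < K1 = 484.
Since the inequalities point opposite ways, species 1 can invade but species 2 cannot.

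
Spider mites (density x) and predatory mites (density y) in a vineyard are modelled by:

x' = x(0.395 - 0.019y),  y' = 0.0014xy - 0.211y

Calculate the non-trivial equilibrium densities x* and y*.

x* ≈ 151, y* ≈ 20.8

Set dy/dt = 0 with y > 0: 0.0014x - 0.211 = 0, so x* = 0.211/0.0014 = 151.
Set dx/dt = 0 with x > 0: 0.395 - 0.019y = 0, so y* = 0.395/0.019 = 20.8.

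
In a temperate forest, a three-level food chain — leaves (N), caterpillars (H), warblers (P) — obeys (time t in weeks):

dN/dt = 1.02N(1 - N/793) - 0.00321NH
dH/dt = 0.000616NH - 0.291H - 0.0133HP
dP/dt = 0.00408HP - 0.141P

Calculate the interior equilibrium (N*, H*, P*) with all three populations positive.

From dP/dt = 0: 0.00408H* = 0.141, so H* = 34.6.
From dN/dt = 0: 1.02(1 - N*/793) = 0.00321·34.6, giving N* = 793·(1 - 0.109) = 707.
From dH/dt = 0: 0.000616·707 - 0.291 = 0.0133P*, so P* = 0.144/0.0133 = 10.9.

N* ≈ 707, H* ≈ 34.6, P* ≈ 10.9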